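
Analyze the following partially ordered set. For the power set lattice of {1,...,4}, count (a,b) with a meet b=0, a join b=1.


Complement pair (a,b): a meet b = bottom, a join b = top.
Here: A intersect B = {} and A union B = {1,...,4}.
Pairs found: ({},{1,2,3,4}), ({1},{2,3,4}), ({2},{1,3,4}), ({3},{1,2,4}), ... (12 more)
Total ordered pairs: 16


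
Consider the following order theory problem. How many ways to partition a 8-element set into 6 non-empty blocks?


S(n,k) = k*S(n-1,k) + S(n-1,k-1).
S(7,6) = 21, S(7,5) = 140
S(8,6) = 6*21 + 140 = 126 + 140
S(8,6) = 266


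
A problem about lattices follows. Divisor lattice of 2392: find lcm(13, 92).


In a divisor lattice, join = lcm (least common multiple).
gcd(13,92) = 1
lcm(13,92) = 13*92/gcd = 1196/1 = 1196


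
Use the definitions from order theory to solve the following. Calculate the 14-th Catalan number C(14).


C(n) = C(2n, n) / (n+1).
C(28, 14) = 40116600
C(14) = 40116600 / 15 = 2674440


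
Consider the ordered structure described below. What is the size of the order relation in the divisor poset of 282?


The order relation is {(a,b) : a <= b}, reflexive so it includes (a,a).
Examples: (1,1), (1,141), (1,2), (1,282), (1,3), ...
Total ordered pairs: 27


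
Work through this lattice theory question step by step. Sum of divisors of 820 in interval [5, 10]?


Interval [5,10] in divisors of 820: [5, 10]
Sum = 15


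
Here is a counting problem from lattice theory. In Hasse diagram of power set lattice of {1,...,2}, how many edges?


A cover relation a -< b holds when a < b with no c strictly between.
Cover relations:
  {} -< {1}
  {} -< {2}
  {1} -< {1,2}
  {2} -< {1,2}
Total: 4


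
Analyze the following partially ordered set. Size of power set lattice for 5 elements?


Power set = 2^n.
2^5 = 32


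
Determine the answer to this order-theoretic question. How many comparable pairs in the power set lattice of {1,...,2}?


A comparable pair {a,b} has a < b or b < a in the order.
Count unordered pairs where one element is strictly below the other.
Examples: {{},{1}}, {{},{2}}, {{},{1,2}}, {{1},{1,2}}, ...
Total comparable pairs: 5


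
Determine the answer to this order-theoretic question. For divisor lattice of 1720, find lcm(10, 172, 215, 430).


In a divisor lattice, join = lcm (least common multiple).
Compute lcm iteratively: start with first element, then lcm(current, next).
Elements: [10, 172, 215, 430]
lcm(10,172) = 860
lcm(860,215) = 860
lcm(860,430) = 860
Final lcm = 860


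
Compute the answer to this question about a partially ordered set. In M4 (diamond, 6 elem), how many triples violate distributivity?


Distributive law: a ^ (b v c) = (a ^ b) v (a ^ c).
Check all 6^3 = 216 ordered triples (a,b,c).
  e.g. a=a1, b=a2, c=a3: lhs=a1 != rhs=0
  e.g. a=a1, b=a2, c=a4: lhs=a1 != rhs=0
Total violating triples: 24


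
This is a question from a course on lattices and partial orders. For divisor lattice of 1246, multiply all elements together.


Divisors of 1246: [1, 2, 7, 14, 89, 178, 623, 1246]
Product = n^(d(n)/2) = 1246^(8/2)
Product = 2410305930256


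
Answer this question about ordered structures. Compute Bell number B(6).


B(n) = number of set partitions of an n-element set.
B(n) satisfies the recurrence: B(n+1) = sum_k C(n,k)*B(k).
B(6) = 203


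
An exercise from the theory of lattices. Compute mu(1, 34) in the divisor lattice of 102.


In a divisor lattice, mu(a,b) = mu(b/a) where mu is the classical Mobius function.
b/a = 34/1 = 34
Prime factorization of 34: primes [2, 17]
34 is squarefree with 2 prime factor(s), so mu(34) = (-1)^2 = 1


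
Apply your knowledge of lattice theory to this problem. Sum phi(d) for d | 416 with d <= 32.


Divisors of 416 up to 32: [1, 2, 4, 8, 13, 16, 26, 32]
phi values: [1, 1, 2, 4, 12, 8, 12, 16]
Sum = 56


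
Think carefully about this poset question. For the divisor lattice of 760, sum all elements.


sigma(n) = sum of divisors.
Divisors of 760: [1, 2, 4, 5, 8, 10, 19, 20, 38, 40, 76, 95, 152, 190, 380, 760]
Sum = 1800


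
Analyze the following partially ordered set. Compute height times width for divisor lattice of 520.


Height = length of longest chain minus 1; width = size of largest antichain.
A maximum chain: 1 | 13 | 65 | 130 | 260 | 520  (height 5).
A maximum antichain: {4, 10, 26, 65}  (width 4).
Product = 5 * 4 = 20


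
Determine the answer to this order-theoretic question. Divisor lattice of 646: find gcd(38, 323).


In a divisor lattice, meet = gcd (greatest common divisor).
By Euclidean algorithm or factoring: gcd(38,323) = 19


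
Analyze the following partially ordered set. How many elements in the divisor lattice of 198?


Divisors of 198: [1, 2, 3, 6, 9, 11, 18, 22, 33, 66, 99, 198]
Count: 12


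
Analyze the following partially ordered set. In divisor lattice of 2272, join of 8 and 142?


In a divisor lattice, join = lcm (least common multiple).
gcd(8,142) = 2
lcm(8,142) = 8*142/gcd = 1136/2 = 568


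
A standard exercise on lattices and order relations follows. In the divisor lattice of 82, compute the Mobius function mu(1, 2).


In a divisor lattice, mu(a,b) = mu(b/a) where mu is the classical Mobius function.
b/a = 2/1 = 2
Prime factorization of 2: primes [2]
2 is squarefree with 1 prime factor(s), so mu(2) = (-1)^1 = -1


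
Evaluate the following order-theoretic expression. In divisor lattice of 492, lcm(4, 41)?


Join=lcm.
gcd(4,41)=1
lcm=164


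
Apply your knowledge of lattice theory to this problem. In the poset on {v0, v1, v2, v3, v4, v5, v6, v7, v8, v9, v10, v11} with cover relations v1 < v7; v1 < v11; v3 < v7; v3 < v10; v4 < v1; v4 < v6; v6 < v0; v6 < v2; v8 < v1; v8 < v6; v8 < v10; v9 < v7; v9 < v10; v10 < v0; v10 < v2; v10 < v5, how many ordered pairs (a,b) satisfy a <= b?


The order relation is {(a,b) : a <= b}, reflexive so it includes (a,a).
Examples: (v0,v0), (v1,v1), (v1,v11), (v1,v7), (v10,v0), ...
Total ordered pairs: 43


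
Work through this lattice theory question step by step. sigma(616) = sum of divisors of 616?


sigma(n) = sum of divisors.
Divisors of 616: [1, 2, 4, 7, 8, 11, 14, 22, 28, 44, 56, 77, 88, 154, 308, 616]
Sum = 1440


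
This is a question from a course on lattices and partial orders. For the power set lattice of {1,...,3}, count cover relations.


A cover relation a -< b holds when a < b with no c strictly between.
Cover relations:
  {} -< {1}
  {} -< {2}
  {} -< {3}
  {1} -< {1,2}
  {1} -< {1,3}
  {2} -< {1,2}
  {2} -< {2,3}
  {3} -< {1,3}
  ...4 more
Total: 12


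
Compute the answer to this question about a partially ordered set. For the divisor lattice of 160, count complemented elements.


An element a is complemented if some b has a meet b = bottom, a join b = top.
a is complemented iff gcd(a, n/a)=1, i.e. a is a unitary divisor of 160.
Complemented elements: 1, 5, 32, 160
Count: 4


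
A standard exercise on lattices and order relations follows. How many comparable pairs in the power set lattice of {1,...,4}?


A comparable pair {a,b} has a < b or b < a in the order.
Count unordered pairs where one element is strictly below the other.
Examples: {{},{1}}, {{},{2}}, {{},{3}}, {{},{4}}, ...
Total comparable pairs: 65


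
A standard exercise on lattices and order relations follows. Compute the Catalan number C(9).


C(n) = C(2n, n) / (n+1).
C(18, 9) = 48620
C(9) = 48620 / 10 = 4862


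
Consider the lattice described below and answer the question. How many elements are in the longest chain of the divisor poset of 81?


A chain is a totally ordered subset; we count the number of elements in a maximum chain.
Compute, for each element x, the size of the longest chain ending at x:
  1: 1
  3: 2
  9: 3
  27: 4
  81: 5
A maximum chain: 1 < 3 < 9 < 27 < 81
Number of elements in the longest chain: 5


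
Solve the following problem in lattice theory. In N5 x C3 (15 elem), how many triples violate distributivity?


Distributive law: a ^ (b v c) = (a ^ b) v (a ^ c).
Check all 15^3 = 3375 ordered triples (a,b,c).
  e.g. a=(b,0), b=(a,0), c=(c,0): lhs=(b,0) != rhs=(a,0)
  e.g. a=(b,0), b=(a,0), c=(c,1): lhs=(b,0) != rhs=(a,0)
Total violating triples: 54


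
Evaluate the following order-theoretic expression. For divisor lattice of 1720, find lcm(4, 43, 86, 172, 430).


In a divisor lattice, join = lcm (least common multiple).
Compute lcm iteratively: start with first element, then lcm(current, next).
Elements: [4, 43, 86, 172, 430]
lcm(4,43) = 172
lcm(172,86) = 172
lcm(172,172) = 172
lcm(172,430) = 860
Final lcm = 860


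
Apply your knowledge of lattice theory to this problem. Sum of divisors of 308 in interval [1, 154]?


Interval [1,154] in divisors of 308: [1, 2, 7, 11, 14, 22, 77, 154]
Sum = 288


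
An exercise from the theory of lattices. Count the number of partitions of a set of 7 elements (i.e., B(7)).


B(n) = number of set partitions of an n-element set.
B(n) satisfies the recurrence: B(n+1) = sum_k C(n,k)*B(k).
B(7) = 877


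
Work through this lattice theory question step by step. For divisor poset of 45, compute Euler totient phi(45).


phi(n) = n * prod_{p|n} (1 - 1/p).
Prime divisors of 45: [3, 5]
phi(45) = 45 * (1 - 1/3) * (1 - 1/5)
phi(45) = 24


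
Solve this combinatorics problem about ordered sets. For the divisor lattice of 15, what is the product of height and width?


Height = length of longest chain minus 1; width = size of largest antichain.
A maximum chain: 1 | 5 | 15  (height 2).
A maximum antichain: {3, 5}  (width 2).
Product = 2 * 2 = 4


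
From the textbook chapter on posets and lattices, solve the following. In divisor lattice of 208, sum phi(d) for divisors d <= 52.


Divisors of 208 up to 52: [1, 2, 4, 8, 13, 16, 26, 52]
phi values: [1, 1, 2, 4, 12, 8, 12, 24]
Sum = 64


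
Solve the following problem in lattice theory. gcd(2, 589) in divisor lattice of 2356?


Meet=gcd.
gcd(2,589)=1


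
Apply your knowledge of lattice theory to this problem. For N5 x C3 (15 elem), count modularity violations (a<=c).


Modular law: if a <= c then a v (b ^ c) = (a v b) ^ c.
Check all triples (a,b,c) with a <= c among 15 elements.
  e.g. a=(a,0), b=(c,0), c=(b,0): lhs=(a,0) != rhs=(b,0)
  e.g. a=(a,0), b=(c,1), c=(b,0): lhs=(a,0) != rhs=(b,0)
Total violating triples: 18


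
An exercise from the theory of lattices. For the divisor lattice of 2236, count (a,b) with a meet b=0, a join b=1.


Complement pair (a,b): a meet b = bottom, a join b = top.
Here: gcd(a,b)=1 and lcm(a,b)=2236, i.e. a*b=2236 with a,b coprime.
Pairs found: (1,2236), (4,559), (13,172), (43,52), ... (4 more)
Total ordered pairs: 8


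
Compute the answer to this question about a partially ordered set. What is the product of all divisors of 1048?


Divisors of 1048: [1, 2, 4, 8, 131, 262, 524, 1048]
Product = n^(d(n)/2) = 1048^(8/2)
Product = 1206271676416


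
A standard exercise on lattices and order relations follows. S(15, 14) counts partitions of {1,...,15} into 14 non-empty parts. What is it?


S(n,k) = k*S(n-1,k) + S(n-1,k-1).
S(14,14) = 1, S(14,13) = 91
S(15,14) = 14*1 + 91 = 14 + 91
S(15,14) = 105


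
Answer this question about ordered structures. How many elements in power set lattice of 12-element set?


Power set = 2^n.
2^12 = 4096


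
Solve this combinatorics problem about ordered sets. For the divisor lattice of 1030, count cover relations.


A cover relation a -< b holds when a < b with no c strictly between.
Cover relations:
  1 -< 2
  1 -< 5
  1 -< 103
  2 -< 10
  2 -< 206
  5 -< 10
  5 -< 515
  10 -< 1030
  ...4 more
Total: 12


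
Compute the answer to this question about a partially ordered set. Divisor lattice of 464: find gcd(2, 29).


In a divisor lattice, meet = gcd (greatest common divisor).
By Euclidean algorithm or factoring: gcd(2,29) = 1


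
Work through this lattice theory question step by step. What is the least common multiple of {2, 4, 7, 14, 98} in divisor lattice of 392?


In a divisor lattice, join = lcm (least common multiple).
Compute lcm iteratively: start with first element, then lcm(current, next).
Elements: [2, 4, 7, 14, 98]
lcm(2,4) = 4
lcm(4,7) = 28
lcm(28,14) = 28
lcm(28,98) = 196
Final lcm = 196


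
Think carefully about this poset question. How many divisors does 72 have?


Divisors of 72: [1, 2, 3, 4, 6, 8, 9, 12, 18, 24, 36, 72]
Count: 12


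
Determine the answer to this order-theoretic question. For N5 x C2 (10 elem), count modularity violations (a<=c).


Modular law: if a <= c then a v (b ^ c) = (a v b) ^ c.
Check all triples (a,b,c) with a <= c among 10 elements.
  e.g. a=(a,0), b=(c,0), c=(b,0): lhs=(a,0) != rhs=(b,0)
  e.g. a=(a,0), b=(c,1), c=(b,0): lhs=(a,0) != rhs=(b,0)
Total violating triples: 6


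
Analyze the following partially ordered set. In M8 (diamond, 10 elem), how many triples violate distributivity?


Distributive law: a ^ (b v c) = (a ^ b) v (a ^ c).
Check all 10^3 = 1000 ordered triples (a,b,c).
  e.g. a=a1, b=a2, c=a3: lhs=a1 != rhs=0
  e.g. a=a1, b=a2, c=a4: lhs=a1 != rhs=0
Total violating triples: 336


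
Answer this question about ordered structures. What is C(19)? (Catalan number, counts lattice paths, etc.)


C(n) = C(2n, n) / (n+1).
C(38, 19) = 35345263800
C(19) = 35345263800 / 20 = 1767263190


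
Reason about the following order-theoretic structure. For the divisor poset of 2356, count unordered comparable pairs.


A comparable pair {a,b} has a < b or b < a in the order.
Count unordered pairs where one element is strictly below the other.
Examples: {1,2}, {1,4}, {1,19}, {1,31}, ...
Total comparable pairs: 42


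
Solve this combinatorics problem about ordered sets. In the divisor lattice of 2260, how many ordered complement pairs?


Complement pair (a,b): a meet b = bottom, a join b = top.
Here: gcd(a,b)=1 and lcm(a,b)=2260, i.e. a*b=2260 with a,b coprime.
Pairs found: (1,2260), (4,565), (5,452), (20,113), ... (4 more)
Total ordered pairs: 8


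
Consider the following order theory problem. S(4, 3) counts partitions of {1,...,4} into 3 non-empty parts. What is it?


S(n,k) = k*S(n-1,k) + S(n-1,k-1).
S(3,3) = 1, S(3,2) = 3
S(4,3) = 3*1 + 3 = 3 + 3
S(4,3) = 6


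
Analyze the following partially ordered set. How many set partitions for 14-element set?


B(n) = number of set partitions of an n-element set.
B(n) satisfies the recurrence: B(n+1) = sum_k C(n,k)*B(k).
B(14) = 190899322


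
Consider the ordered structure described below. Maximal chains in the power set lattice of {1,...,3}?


A maximal chain goes from the minimum element to a maximal element via cover relations.
Counting all min-to-max paths in the cover graph.
Total maximal chains: 6


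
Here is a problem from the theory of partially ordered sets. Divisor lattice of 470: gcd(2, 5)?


Meet=gcd.
gcd(2,5)=1


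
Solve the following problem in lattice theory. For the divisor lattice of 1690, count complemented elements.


An element a is complemented if some b has a meet b = bottom, a join b = top.
a is complemented iff gcd(a, n/a)=1, i.e. a is a unitary divisor of 1690.
Complemented elements: 1, 2, 5, 10, 169, 338, ... (2 more)
Count: 8


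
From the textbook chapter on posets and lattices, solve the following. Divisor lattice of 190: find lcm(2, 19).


In a divisor lattice, join = lcm (least common multiple).
gcd(2,19) = 1
lcm(2,19) = 2*19/gcd = 38/1 = 38


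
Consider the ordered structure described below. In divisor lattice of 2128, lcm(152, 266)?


Join=lcm.
gcd(152,266)=38
lcm=1064


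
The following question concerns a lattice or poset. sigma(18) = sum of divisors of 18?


sigma(n) = sum of divisors.
Divisors of 18: [1, 2, 3, 6, 9, 18]
Sum = 39


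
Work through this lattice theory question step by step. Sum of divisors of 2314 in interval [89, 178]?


Interval [89,178] in divisors of 2314: [89, 178]
Sum = 267


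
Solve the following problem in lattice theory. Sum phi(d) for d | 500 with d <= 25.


Divisors of 500 up to 25: [1, 2, 4, 5, 10, 20, 25]
phi values: [1, 1, 2, 4, 4, 8, 20]
Sum = 40


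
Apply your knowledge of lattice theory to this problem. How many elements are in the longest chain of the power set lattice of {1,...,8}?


A chain is a totally ordered subset; we count the number of elements in a maximum chain.
Compute, for each element x, the size of the longest chain ending at x:
  {}: 1
  {1}: 2
  {2}: 2
  {3}: 2
  {4}: 2
  {5}: 2
  ...
A maximum chain: {} < {1} < {1,2} < {1,2,3} < {1,2,3,4} < {1,2,3,4,5} < {1,2,3,4,5,6} < {1,2,3,4,5,6,7} < {1,2,3,4,5,6,7,8}
Number of elements in the longest chain: 9


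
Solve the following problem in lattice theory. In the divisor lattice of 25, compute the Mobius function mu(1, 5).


In a divisor lattice, mu(a,b) = mu(b/a) where mu is the classical Mobius function.
b/a = 5/1 = 5
Prime factorization of 5: primes [5]
5 is squarefree with 1 prime factor(s), so mu(5) = (-1)^1 = -1


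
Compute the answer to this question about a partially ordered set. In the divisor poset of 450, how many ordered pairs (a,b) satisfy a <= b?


The order relation is {(a,b) : a <= b}, reflexive so it includes (a,a).
Examples: (1,1), (1,10), (1,15), (1,150), (1,18), ...
Total ordered pairs: 108


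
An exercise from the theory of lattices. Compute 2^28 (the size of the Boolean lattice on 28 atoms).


Power set = 2^n.
2^28 = 268435456


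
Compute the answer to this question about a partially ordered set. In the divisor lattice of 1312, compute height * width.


Height = length of longest chain minus 1; width = size of largest antichain.
A maximum chain: 1 | 41 | 82 | 164 | 328 | 656 | 1312  (height 6).
A maximum antichain: {2, 41}  (width 2).
Product = 6 * 2 = 12


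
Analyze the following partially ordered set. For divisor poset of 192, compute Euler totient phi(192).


phi(n) = n * prod_{p|n} (1 - 1/p).
Prime divisors of 192: [2, 3]
phi(192) = 192 * (1 - 1/2) * (1 - 1/3)
phi(192) = 64


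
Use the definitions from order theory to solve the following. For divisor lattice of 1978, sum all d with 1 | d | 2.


Interval [1,2] in divisors of 1978: [1, 2]
Sum = 3


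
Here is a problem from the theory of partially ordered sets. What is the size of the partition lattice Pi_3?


B(n) = number of set partitions of an n-element set.
B(n) satisfies the recurrence: B(n+1) = sum_k C(n,k)*B(k).
B(3) = 5


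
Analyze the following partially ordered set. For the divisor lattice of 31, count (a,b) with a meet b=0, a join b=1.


Complement pair (a,b): a meet b = bottom, a join b = top.
Here: gcd(a,b)=1 and lcm(a,b)=31, i.e. a*b=31 with a,b coprime.
Pairs found: (1,31), (31,1)
Total ordered pairs: 2


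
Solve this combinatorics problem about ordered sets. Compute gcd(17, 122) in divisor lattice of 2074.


In a divisor lattice, meet = gcd (greatest common divisor).
By Euclidean algorithm or factoring: gcd(17,122) = 1


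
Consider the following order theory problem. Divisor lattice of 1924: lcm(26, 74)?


Join=lcm.
gcd(26,74)=2
lcm=962


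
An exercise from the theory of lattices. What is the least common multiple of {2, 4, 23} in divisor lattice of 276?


In a divisor lattice, join = lcm (least common multiple).
Compute lcm iteratively: start with first element, then lcm(current, next).
Elements: [2, 4, 23]
lcm(2,4) = 4
lcm(4,23) = 92
Final lcm = 92


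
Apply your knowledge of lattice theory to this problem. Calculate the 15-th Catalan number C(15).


C(n) = C(2n, n) / (n+1).
C(30, 15) = 155117520
C(15) = 155117520 / 16 = 9694845


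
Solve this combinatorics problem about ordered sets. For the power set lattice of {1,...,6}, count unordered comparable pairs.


A comparable pair {a,b} has a < b or b < a in the order.
Count unordered pairs where one element is strictly below the other.
Examples: {{},{1}}, {{},{2}}, {{},{3}}, {{},{4}}, ...
Total comparable pairs: 665


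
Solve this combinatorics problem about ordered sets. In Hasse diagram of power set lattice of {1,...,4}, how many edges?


A cover relation a -< b holds when a < b with no c strictly between.
Cover relations:
  {} -< {1}
  {} -< {2}
  {} -< {3}
  {} -< {4}
  {1} -< {1,2}
  {1} -< {1,3}
  {1} -< {1,4}
  {2} -< {1,2}
  ...24 more
Total: 32


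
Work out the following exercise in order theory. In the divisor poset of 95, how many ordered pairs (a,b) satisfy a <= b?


The order relation is {(a,b) : a <= b}, reflexive so it includes (a,a).
Examples: (1,1), (1,19), (1,5), (1,95), (19,19), ...
Total ordered pairs: 9


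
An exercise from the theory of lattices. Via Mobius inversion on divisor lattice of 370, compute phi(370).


phi(n) = n * prod_{p|n} (1 - 1/p).
Prime divisors of 370: [2, 5, 37]
phi(370) = 370 * (1 - 1/2) * (1 - 1/5) * (1 - 1/37)
phi(370) = 144


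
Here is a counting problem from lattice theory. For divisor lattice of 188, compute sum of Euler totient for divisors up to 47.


Divisors of 188 up to 47: [1, 2, 4, 47]
phi values: [1, 1, 2, 46]
Sum = 50


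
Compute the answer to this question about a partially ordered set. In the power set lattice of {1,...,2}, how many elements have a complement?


An element a is complemented if some b has a meet b = bottom, a join b = top.
every subset A has complement S\A, so all elements are complemented.
Complemented elements: {}, {1}, {2}, {1,2}
Count: 4


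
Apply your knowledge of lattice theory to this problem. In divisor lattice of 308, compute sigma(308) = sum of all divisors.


sigma(n) = sum of divisors.
Divisors of 308: [1, 2, 4, 7, 11, 14, 22, 28, 44, 77, 154, 308]
Sum = 672


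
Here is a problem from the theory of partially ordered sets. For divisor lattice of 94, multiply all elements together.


Divisors of 94: [1, 2, 47, 94]
Product = n^(d(n)/2) = 94^(4/2)
Product = 8836


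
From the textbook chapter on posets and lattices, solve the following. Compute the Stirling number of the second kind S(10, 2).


S(n,k) = k*S(n-1,k) + S(n-1,k-1).
S(9,2) = 255, S(9,1) = 1
S(10,2) = 2*255 + 1 = 510 + 1
S(10,2) = 511


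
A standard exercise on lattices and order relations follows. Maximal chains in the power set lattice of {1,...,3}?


A maximal chain goes from the minimum element to a maximal element via cover relations.
Counting all min-to-max paths in the cover graph.
Total maximal chains: 6


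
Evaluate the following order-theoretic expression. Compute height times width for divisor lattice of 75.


Height = length of longest chain minus 1; width = size of largest antichain.
A maximum chain: 1 | 5 | 25 | 75  (height 3).
A maximum antichain: {3, 5}  (width 2).
Product = 3 * 2 = 6


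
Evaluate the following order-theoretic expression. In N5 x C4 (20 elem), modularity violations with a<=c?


Modular law: if a <= c then a v (b ^ c) = (a v b) ^ c.
Check all triples (a,b,c) with a <= c among 20 elements.
  e.g. a=(a,0), b=(c,0), c=(b,0): lhs=(a,0) != rhs=(b,0)
  e.g. a=(a,0), b=(c,1), c=(b,0): lhs=(a,0) != rhs=(b,0)
Total violating triples: 40


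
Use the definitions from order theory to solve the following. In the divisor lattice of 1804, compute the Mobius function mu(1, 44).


In a divisor lattice, mu(a,b) = mu(b/a) where mu is the classical Mobius function.
b/a = 44/1 = 44
Prime factorization of 44: primes [2, 11]
44 is not squarefree, so mu(44) = 0


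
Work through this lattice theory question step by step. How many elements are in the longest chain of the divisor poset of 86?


A chain is a totally ordered subset; we count the number of elements in a maximum chain.
Compute, for each element x, the size of the longest chain ending at x:
  1: 1
  2: 2
  43: 2
  86: 3
A maximum chain: 1 < 2 < 86
Number of elements in the longest chain: 3


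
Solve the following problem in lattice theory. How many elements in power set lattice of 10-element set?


Power set = 2^n.
2^10 = 1024


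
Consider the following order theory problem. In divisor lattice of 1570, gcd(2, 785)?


Meet=gcd.
gcd(2,785)=1


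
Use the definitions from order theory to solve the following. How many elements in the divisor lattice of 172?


Divisors of 172: [1, 2, 4, 43, 86, 172]
Count: 6


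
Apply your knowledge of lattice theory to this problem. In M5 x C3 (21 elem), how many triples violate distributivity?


Distributive law: a ^ (b v c) = (a ^ b) v (a ^ c).
Check all 21^3 = 9261 ordered triples (a,b,c).
  e.g. a=(a1,0), b=(a2,0), c=(a3,0): lhs=(a1,0) != rhs=(0,0)
  e.g. a=(a1,0), b=(a2,0), c=(a3,1): lhs=(a1,0) != rhs=(0,0)
Total violating triples: 1620


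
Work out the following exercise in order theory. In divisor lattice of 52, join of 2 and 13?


In a divisor lattice, join = lcm (least common multiple).
gcd(2,13) = 1
lcm(2,13) = 2*13/gcd = 26/1 = 26


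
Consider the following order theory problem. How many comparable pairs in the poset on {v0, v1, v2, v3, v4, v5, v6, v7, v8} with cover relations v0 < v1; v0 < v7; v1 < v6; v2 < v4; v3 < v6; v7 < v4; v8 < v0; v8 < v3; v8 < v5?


A comparable pair {a,b} has a < b or b < a in the order.
Count unordered pairs where one element is strictly below the other.
Examples: {v0,v1}, {v0,v4}, {v0,v6}, {v0,v7}, ...
Total comparable pairs: 15


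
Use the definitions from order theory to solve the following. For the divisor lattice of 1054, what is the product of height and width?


Height = length of longest chain minus 1; width = size of largest antichain.
A maximum chain: 1 | 31 | 527 | 1054  (height 3).
A maximum antichain: {2, 17, 31}  (width 3).
Product = 3 * 3 = 9


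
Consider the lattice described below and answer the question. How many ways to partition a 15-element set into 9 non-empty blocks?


S(n,k) = k*S(n-1,k) + S(n-1,k-1).
S(14,9) = 5135130, S(14,8) = 20912320
S(15,9) = 9*5135130 + 20912320 = 46216170 + 20912320
S(15,9) = 67128490


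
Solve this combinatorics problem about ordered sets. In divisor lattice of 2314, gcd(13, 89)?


Meet=gcd.
gcd(13,89)=1


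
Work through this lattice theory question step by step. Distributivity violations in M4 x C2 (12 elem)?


Distributive law: a ^ (b v c) = (a ^ b) v (a ^ c).
Check all 12^3 = 1728 ordered triples (a,b,c).
  e.g. a=(a1,0), b=(a2,0), c=(a3,0): lhs=(a1,0) != rhs=(0,0)
  e.g. a=(a1,0), b=(a2,0), c=(a3,1): lhs=(a1,0) != rhs=(0,0)
Total violating triples: 192


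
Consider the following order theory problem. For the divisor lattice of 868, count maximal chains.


A maximal chain goes from the minimum element to a maximal element via cover relations.
Counting all min-to-max paths in the cover graph.
Total maximal chains: 12


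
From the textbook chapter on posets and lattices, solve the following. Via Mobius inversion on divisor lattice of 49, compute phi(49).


phi(n) = n * prod_{p|n} (1 - 1/p).
Prime divisors of 49: [7]
phi(49) = 49 * (1 - 1/7)
phi(49) = 42


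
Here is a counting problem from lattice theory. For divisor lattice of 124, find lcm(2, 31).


In a divisor lattice, join = lcm (least common multiple).
Compute lcm iteratively: start with first element, then lcm(current, next).
Elements: [2, 31]
lcm(2,31) = 62
Final lcm = 62


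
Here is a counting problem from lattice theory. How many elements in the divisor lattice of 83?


Divisors of 83: [1, 83]
Count: 2


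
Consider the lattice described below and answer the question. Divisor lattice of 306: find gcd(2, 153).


In a divisor lattice, meet = gcd (greatest common divisor).
By Euclidean algorithm or factoring: gcd(2,153) = 1


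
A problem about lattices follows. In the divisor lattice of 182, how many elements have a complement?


An element a is complemented if some b has a meet b = bottom, a join b = top.
a is complemented iff gcd(a, n/a)=1, i.e. a is a unitary divisor of 182.
Complemented elements: 1, 2, 7, 13, 14, 26, ... (2 more)
Count: 8


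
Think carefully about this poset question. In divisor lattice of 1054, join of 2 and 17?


In a divisor lattice, join = lcm (least common multiple).
gcd(2,17) = 1
lcm(2,17) = 2*17/gcd = 34/1 = 34


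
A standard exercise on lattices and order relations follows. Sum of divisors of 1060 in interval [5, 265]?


Interval [5,265] in divisors of 1060: [5, 265]
Sum = 270


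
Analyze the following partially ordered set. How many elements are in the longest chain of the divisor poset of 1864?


A chain is a totally ordered subset; we count the number of elements in a maximum chain.
Compute, for each element x, the size of the longest chain ending at x:
  1: 1
  2: 2
  233: 2
  4: 3
  8: 4
  466: 3
  ...
A maximum chain: 1 < 2 < 4 < 8 < 1864
Number of elements in the longest chain: 5


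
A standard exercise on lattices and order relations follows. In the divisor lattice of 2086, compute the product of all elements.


Divisors of 2086: [1, 2, 7, 14, 149, 298, 1043, 2086]
Product = n^(d(n)/2) = 2086^(8/2)
Product = 18934647148816


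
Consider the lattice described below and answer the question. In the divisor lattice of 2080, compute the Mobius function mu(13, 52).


In a divisor lattice, mu(a,b) = mu(b/a) where mu is the classical Mobius function.
b/a = 52/13 = 4
Prime factorization of 4: primes [2]
4 is not squarefree, so mu(4) = 0


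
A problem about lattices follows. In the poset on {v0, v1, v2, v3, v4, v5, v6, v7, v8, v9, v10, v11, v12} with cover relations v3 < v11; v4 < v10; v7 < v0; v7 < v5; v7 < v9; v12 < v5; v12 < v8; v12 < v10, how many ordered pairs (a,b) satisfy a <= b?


The order relation is {(a,b) : a <= b}, reflexive so it includes (a,a).
Examples: (v0,v0), (v1,v1), (v10,v10), (v11,v11), (v12,v10), ...
Total ordered pairs: 21


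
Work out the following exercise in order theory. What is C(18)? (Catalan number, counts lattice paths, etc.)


C(n) = C(2n, n) / (n+1).
C(36, 18) = 9075135300
C(18) = 9075135300 / 19 = 477638700


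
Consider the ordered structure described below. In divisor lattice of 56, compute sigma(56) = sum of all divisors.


sigma(n) = sum of divisors.
Divisors of 56: [1, 2, 4, 7, 8, 14, 28, 56]
Sum = 120


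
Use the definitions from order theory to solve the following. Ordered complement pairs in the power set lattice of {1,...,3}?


Complement pair (a,b): a meet b = bottom, a join b = top.
Here: A intersect B = {} and A union B = {1,...,3}.
Pairs found: ({},{1,2,3}), ({1},{2,3}), ({2},{1,3}), ({3},{1,2}), ... (4 more)
Total ordered pairs: 8


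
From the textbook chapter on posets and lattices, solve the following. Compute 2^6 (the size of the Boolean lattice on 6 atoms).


Power set = 2^n.
2^6 = 64


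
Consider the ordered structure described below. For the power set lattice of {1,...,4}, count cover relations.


A cover relation a -< b holds when a < b with no c strictly between.
Cover relations:
  {} -< {1}
  {} -< {2}
  {} -< {3}
  {} -< {4}
  {1} -< {1,2}
  {1} -< {1,3}
  {1} -< {1,4}
  {2} -< {1,2}
  ...24 more
Total: 32


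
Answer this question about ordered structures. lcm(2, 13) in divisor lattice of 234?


Join=lcm.
gcd(2,13)=1
lcm=26


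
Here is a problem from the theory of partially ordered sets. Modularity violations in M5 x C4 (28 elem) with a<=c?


Modular law: if a <= c then a v (b ^ c) = (a v b) ^ c.
Check all triples (a,b,c) with a <= c among 28 elements.
This lattice is modular (diamonds M_m and their chain-products are modular).
Total violating triples: 0


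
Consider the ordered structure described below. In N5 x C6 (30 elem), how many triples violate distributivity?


Distributive law: a ^ (b v c) = (a ^ b) v (a ^ c).
Check all 30^3 = 27000 ordered triples (a,b,c).
  e.g. a=(b,0), b=(a,0), c=(c,0): lhs=(b,0) != rhs=(a,0)
  e.g. a=(b,0), b=(a,0), c=(c,1): lhs=(b,0) != rhs=(a,0)
Total violating triples: 432


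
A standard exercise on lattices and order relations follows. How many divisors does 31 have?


Divisors of 31: [1, 31]
Count: 2


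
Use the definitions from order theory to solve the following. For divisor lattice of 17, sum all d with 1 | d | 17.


Interval [1,17] in divisors of 17: [1, 17]
Sum = 18


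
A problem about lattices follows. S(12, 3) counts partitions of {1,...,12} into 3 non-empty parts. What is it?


S(n,k) = k*S(n-1,k) + S(n-1,k-1).
S(11,3) = 28501, S(11,2) = 1023
S(12,3) = 3*28501 + 1023 = 85503 + 1023
S(12,3) = 86526


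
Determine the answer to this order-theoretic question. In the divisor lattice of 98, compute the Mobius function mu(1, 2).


In a divisor lattice, mu(a,b) = mu(b/a) where mu is the classical Mobius function.
b/a = 2/1 = 2
Prime factorization of 2: primes [2]
2 is squarefree with 1 prime factor(s), so mu(2) = (-1)^1 = -1


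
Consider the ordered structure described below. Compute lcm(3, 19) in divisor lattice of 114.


In a divisor lattice, join = lcm (least common multiple).
gcd(3,19) = 1
lcm(3,19) = 3*19/gcd = 57/1 = 57


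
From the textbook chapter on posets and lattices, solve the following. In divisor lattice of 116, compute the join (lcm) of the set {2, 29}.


In a divisor lattice, join = lcm (least common multiple).
Compute lcm iteratively: start with first element, then lcm(current, next).
Elements: [2, 29]
lcm(2,29) = 58
Final lcm = 58


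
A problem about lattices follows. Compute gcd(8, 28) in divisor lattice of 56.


In a divisor lattice, meet = gcd (greatest common divisor).
By Euclidean algorithm or factoring: gcd(8,28) = 4


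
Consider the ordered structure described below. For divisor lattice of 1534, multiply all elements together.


Divisors of 1534: [1, 2, 13, 26, 59, 118, 767, 1534]
Product = n^(d(n)/2) = 1534^(8/2)
Product = 5537343160336


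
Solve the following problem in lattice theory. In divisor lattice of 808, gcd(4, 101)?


Meet=gcd.
gcd(4,101)=1


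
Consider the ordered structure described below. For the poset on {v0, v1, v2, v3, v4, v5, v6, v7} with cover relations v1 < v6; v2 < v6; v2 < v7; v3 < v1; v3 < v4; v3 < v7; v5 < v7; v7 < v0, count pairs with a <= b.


The order relation is {(a,b) : a <= b}, reflexive so it includes (a,a).
Examples: (v0,v0), (v1,v1), (v1,v6), (v2,v0), (v2,v2), ...
Total ordered pairs: 20


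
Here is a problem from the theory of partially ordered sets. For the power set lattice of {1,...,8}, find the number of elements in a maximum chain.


A chain is a totally ordered subset; we count the number of elements in a maximum chain.
Compute, for each element x, the size of the longest chain ending at x:
  {}: 1
  {1}: 2
  {2}: 2
  {3}: 2
  {4}: 2
  {5}: 2
  ...
A maximum chain: {} < {1} < {1,2} < {1,2,3} < {1,2,3,4} < {1,2,3,4,5} < {1,2,3,4,5,6} < {1,2,3,4,5,6,7} < {1,2,3,4,5,6,7,8}
Number of elements in the longest chain: 9


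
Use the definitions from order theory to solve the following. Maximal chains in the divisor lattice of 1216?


A maximal chain goes from the minimum element to a maximal element via cover relations.
Counting all min-to-max paths in the cover graph.
Total maximal chains: 7


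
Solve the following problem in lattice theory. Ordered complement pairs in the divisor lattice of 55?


Complement pair (a,b): a meet b = bottom, a join b = top.
Here: gcd(a,b)=1 and lcm(a,b)=55, i.e. a*b=55 with a,b coprime.
Pairs found: (1,55), (5,11), (11,5), (55,1)
Total ordered pairs: 4


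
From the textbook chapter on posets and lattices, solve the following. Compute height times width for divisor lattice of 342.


Height = length of longest chain minus 1; width = size of largest antichain.
A maximum chain: 1 | 19 | 57 | 171 | 342  (height 4).
A maximum antichain: {6, 9, 38, 57}  (width 4).
Product = 4 * 4 = 16


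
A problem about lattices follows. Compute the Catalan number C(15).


C(n) = C(2n, n) / (n+1).
C(30, 15) = 155117520
C(15) = 155117520 / 16 = 9694845


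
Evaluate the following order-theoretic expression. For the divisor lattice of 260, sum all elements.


sigma(n) = sum of divisors.
Divisors of 260: [1, 2, 4, 5, 10, 13, 20, 26, 52, 65, 130, 260]
Sum = 588


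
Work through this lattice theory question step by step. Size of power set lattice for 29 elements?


Power set = 2^n.
2^29 = 536870912


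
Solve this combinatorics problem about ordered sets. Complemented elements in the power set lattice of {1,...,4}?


An element a is complemented if some b has a meet b = bottom, a join b = top.
every subset A has complement S\A, so all elements are complemented.
Complemented elements: {}, {1}, {2}, {3}, {4}, {1,2}, ... (10 more)
Count: 16


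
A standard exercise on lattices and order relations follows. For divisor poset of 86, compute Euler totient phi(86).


phi(n) = n * prod_{p|n} (1 - 1/p).
Prime divisors of 86: [2, 43]
phi(86) = 86 * (1 - 1/2) * (1 - 1/43)
phi(86) = 42


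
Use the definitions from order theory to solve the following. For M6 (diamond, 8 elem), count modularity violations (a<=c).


Modular law: if a <= c then a v (b ^ c) = (a v b) ^ c.
Check all triples (a,b,c) with a <= c among 8 elements.
This lattice is modular (diamonds M_m and their chain-products are modular).
Total violating triples: 0


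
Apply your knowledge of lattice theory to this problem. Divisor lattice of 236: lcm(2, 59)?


Join=lcm.
gcd(2,59)=1
lcm=118


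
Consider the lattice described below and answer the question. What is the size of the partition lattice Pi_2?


B(n) = number of set partitions of an n-element set.
B(n) satisfies the recurrence: B(n+1) = sum_k C(n,k)*B(k).
B(2) = 2


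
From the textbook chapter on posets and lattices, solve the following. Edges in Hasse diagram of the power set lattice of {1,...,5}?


A cover relation a -< b holds when a < b with no c strictly between.
Cover relations:
  {} -< {1}
  {} -< {2}
  {} -< {3}
  {} -< {4}
  {} -< {5}
  {1} -< {1,2}
  {1} -< {1,3}
  {1} -< {1,4}
  ...72 more
Total: 80


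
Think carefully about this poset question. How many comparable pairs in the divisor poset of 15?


A comparable pair {a,b} has a < b or b < a in the order.
Count unordered pairs where one element is strictly below the other.
Examples: {1,3}, {1,5}, {1,15}, {3,15}, ...
Total comparable pairs: 5


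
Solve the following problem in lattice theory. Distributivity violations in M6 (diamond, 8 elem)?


Distributive law: a ^ (b v c) = (a ^ b) v (a ^ c).
Check all 8^3 = 512 ordered triples (a,b,c).
  e.g. a=a1, b=a2, c=a3: lhs=a1 != rhs=0
  e.g. a=a1, b=a2, c=a4: lhs=a1 != rhs=0
Total violating triples: 120


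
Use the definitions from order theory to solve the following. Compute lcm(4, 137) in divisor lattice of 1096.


In a divisor lattice, join = lcm (least common multiple).
gcd(4,137) = 1
lcm(4,137) = 4*137/gcd = 548/1 = 548


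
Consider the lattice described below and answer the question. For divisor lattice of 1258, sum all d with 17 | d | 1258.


Interval [17,1258] in divisors of 1258: [17, 34, 629, 1258]
Sum = 1938


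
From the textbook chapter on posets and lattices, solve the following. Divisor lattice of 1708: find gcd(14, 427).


In a divisor lattice, meet = gcd (greatest common divisor).
By Euclidean algorithm or factoring: gcd(14,427) = 7


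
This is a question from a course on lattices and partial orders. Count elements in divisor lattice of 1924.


Divisors of 1924: [1, 2, 4, 13, 26, 37, 52, 74, 148, 481, 962, 1924]
Count: 12


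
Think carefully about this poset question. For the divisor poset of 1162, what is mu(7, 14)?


In a divisor lattice, mu(a,b) = mu(b/a) where mu is the classical Mobius function.
b/a = 14/7 = 2
Prime factorization of 2: primes [2]
2 is squarefree with 1 prime factor(s), so mu(2) = (-1)^1 = -1


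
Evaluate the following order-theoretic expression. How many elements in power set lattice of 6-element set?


Power set = 2^n.
2^6 = 64


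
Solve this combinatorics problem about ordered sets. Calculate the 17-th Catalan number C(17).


C(n) = C(2n, n) / (n+1).
C(34, 17) = 2333606220
C(17) = 2333606220 / 18 = 129644790
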